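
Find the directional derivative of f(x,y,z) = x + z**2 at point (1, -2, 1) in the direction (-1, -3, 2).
3*sqrt(14)/14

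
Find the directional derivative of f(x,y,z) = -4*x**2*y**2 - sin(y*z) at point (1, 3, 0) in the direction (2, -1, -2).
-38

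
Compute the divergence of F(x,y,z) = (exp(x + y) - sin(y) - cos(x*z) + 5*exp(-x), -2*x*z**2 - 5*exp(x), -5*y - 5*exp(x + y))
z*sin(x*z) + exp(x + y) - 5*exp(-x)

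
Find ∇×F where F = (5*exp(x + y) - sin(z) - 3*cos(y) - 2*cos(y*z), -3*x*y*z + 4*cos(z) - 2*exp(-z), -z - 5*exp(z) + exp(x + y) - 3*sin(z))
(3*x*y + exp(x + y) + 4*sin(z) - 2*exp(-z), 2*y*sin(y*z) - exp(x + y) - cos(z), -3*y*z - 2*z*sin(y*z) - 5*exp(x + y) - 3*sin(y))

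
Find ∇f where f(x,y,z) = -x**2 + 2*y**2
(-2*x, 4*y, 0)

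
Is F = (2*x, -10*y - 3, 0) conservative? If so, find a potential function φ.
Yes, F is conservative. φ = x**2 - 5*y**2 - 3*y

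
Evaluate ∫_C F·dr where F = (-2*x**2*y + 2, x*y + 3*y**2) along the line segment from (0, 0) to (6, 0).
12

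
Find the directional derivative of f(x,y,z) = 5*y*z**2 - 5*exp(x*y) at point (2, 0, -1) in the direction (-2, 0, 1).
0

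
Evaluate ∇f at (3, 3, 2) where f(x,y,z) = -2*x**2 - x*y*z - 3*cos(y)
(-18, -6 + 3*sin(3), -9)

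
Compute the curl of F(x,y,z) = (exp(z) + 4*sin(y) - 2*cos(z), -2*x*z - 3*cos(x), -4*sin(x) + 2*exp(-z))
(2*x, exp(z) + 2*sin(z) + 4*cos(x), -2*z + 3*sin(x) - 4*cos(y))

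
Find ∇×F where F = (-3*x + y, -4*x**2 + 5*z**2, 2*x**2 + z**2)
(-10*z, -4*x, -8*x - 1)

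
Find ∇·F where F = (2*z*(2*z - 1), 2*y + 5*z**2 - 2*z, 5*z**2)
10*z + 2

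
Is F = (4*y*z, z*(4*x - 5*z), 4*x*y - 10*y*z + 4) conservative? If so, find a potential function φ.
Yes, F is conservative. φ = z*(4*x*y - 5*y*z + 4)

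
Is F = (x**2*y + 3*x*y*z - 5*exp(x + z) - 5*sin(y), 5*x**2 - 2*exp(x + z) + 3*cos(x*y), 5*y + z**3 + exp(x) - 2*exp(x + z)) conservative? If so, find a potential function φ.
No, ∇×F = (2*exp(x + z) + 5, 3*x*y - exp(x) - 3*exp(x + z), -x**2 - 3*x*z + 10*x - 3*y*sin(x*y) - 2*exp(x + z) + 5*cos(y)) ≠ 0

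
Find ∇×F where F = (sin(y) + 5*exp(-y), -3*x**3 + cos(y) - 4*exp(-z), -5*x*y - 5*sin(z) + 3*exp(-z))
(-5*x - 4*exp(-z), 5*y, -9*x**2 - cos(y) + 5*exp(-y))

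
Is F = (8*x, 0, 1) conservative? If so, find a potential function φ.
Yes, F is conservative. φ = 4*x**2 + z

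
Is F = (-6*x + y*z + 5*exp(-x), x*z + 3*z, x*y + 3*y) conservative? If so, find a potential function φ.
Yes, F is conservative. φ = -3*x**2 + x*y*z + 3*y*z - 5*exp(-x)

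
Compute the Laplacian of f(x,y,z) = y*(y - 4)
2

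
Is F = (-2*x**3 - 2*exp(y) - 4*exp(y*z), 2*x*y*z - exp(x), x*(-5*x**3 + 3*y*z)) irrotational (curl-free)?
No, ∇×F = (x*(-2*y + 3*z), 20*x**3 - 3*y*z - 4*y*exp(y*z), 2*y*z + 4*z*exp(y*z) - exp(x) + 2*exp(y))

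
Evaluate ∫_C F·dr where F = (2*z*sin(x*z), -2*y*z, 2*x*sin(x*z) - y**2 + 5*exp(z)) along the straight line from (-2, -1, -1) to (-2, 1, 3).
-4 - 2*cos(6) - 5*exp(-1) + 2*cos(2) + 5*exp(3)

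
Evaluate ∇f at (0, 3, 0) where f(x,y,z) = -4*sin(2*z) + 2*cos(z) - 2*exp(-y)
(0, 2*exp(-3), -8)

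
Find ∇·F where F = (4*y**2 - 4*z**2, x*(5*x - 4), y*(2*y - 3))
0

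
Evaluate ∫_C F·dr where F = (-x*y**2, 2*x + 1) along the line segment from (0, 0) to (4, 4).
-44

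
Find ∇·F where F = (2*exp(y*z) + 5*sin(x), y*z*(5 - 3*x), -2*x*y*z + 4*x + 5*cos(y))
-2*x*y - z*(3*x - 5) + 5*cos(x)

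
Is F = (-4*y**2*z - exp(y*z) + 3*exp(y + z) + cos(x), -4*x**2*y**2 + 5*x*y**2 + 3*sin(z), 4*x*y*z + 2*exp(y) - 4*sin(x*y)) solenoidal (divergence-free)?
No, ∇·F = -8*x**2*y + 14*x*y - sin(x)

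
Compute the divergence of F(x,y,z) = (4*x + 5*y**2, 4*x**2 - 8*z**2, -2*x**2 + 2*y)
4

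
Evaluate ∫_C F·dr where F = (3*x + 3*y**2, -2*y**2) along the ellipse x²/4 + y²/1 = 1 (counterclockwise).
0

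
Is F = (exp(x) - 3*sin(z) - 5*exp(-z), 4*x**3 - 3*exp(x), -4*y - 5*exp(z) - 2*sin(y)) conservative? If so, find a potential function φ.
No, ∇×F = (-2*cos(y) - 4, -3*cos(z) + 5*exp(-z), 12*x**2 - 3*exp(x)) ≠ 0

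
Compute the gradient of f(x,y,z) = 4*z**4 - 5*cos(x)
(5*sin(x), 0, 16*z**3)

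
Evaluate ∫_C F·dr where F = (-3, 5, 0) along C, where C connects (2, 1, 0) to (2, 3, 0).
10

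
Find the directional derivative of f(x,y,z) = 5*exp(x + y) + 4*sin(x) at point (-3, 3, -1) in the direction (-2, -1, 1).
-sqrt(6)*(8*cos(3) + 15)/6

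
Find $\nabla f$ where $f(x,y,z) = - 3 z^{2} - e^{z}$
(0, 0, -6*z - exp(z))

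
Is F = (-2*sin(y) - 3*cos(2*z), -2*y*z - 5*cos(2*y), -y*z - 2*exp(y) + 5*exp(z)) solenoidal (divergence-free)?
No, ∇·F = -y - 2*z + 5*exp(z) + 10*sin(2*y)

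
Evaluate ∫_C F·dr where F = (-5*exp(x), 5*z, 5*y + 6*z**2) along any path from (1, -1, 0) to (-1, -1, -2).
-6 + 10*sinh(1)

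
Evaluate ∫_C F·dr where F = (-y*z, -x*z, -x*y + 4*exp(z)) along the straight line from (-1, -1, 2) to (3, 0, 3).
-4*exp(2) + 2 + 4*exp(3)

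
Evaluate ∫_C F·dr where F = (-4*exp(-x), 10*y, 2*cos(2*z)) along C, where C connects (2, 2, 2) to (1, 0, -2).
-20 - 4*exp(-2) + 4*exp(-1) - 2*sin(4)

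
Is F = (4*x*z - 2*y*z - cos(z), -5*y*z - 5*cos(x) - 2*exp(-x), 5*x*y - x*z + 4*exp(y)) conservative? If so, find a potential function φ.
No, ∇×F = (5*x + 5*y + 4*exp(y), 4*x - 7*y + z + sin(z), 2*z + 5*sin(x) + 2*exp(-x)) ≠ 0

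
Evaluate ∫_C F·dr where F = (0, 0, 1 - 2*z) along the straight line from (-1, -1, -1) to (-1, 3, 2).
0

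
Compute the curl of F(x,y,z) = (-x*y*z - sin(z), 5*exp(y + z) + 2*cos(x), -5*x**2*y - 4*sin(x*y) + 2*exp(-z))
(-5*x**2 - 4*x*cos(x*y) - 5*exp(y + z), 9*x*y + 4*y*cos(x*y) - cos(z), x*z - 2*sin(x))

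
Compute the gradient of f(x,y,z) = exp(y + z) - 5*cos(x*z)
(5*z*sin(x*z), exp(y + z), 5*x*sin(x*z) + exp(y + z))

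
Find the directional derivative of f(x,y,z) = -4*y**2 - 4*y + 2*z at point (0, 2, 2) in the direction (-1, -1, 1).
22*sqrt(3)/3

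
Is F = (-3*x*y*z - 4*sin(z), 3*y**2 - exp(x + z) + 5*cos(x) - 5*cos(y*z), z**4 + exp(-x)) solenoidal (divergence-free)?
No, ∇·F = -3*y*z + 6*y + 4*z**3 + 5*z*sin(y*z)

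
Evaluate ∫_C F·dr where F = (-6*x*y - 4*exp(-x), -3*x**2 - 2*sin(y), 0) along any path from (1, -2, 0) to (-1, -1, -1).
-3 - 2*cos(2) + 2*cos(1) + 8*sinh(1)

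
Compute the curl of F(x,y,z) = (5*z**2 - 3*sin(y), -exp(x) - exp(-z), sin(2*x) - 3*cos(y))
(3*sin(y) - exp(-z), 10*z - 2*cos(2*x), -exp(x) + 3*cos(y))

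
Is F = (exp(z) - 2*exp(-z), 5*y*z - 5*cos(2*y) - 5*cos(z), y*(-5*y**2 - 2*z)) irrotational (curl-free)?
No, ∇×F = (-15*y**2 - 5*y - 2*z - 5*sin(z), exp(z) + 2*exp(-z), 0)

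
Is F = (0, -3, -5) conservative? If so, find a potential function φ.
Yes, F is conservative. φ = -3*y - 5*z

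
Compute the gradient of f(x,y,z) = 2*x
(2, 0, 0)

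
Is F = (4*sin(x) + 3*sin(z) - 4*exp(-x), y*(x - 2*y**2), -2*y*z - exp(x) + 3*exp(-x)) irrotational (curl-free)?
No, ∇×F = (-2*z, exp(x) + 3*cos(z) + 3*exp(-x), y)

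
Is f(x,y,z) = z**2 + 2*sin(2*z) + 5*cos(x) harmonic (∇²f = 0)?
No, ∇²f = -8*sin(2*z) - 5*cos(x) + 2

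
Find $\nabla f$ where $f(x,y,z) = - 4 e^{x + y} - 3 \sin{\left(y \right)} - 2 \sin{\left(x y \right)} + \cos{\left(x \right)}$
(-2*y*cos(x*y) - 4*exp(x + y) - sin(x), -2*x*cos(x*y) - 4*exp(x + y) - 3*cos(y), 0)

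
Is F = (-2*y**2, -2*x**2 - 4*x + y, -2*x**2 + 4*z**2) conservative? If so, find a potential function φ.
No, ∇×F = (0, 4*x, -4*x + 4*y - 4) ≠ 0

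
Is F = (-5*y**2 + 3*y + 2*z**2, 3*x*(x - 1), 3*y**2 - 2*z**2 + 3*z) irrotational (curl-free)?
No, ∇×F = (6*y, 4*z, 6*x + 10*y - 6)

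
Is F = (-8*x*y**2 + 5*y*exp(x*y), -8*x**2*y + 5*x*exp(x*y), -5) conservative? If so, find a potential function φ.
Yes, F is conservative. φ = -4*x**2*y**2 - 5*z + 5*exp(x*y)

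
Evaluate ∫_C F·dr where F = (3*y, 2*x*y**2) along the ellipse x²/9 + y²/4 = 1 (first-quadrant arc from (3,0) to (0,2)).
-3*pi/2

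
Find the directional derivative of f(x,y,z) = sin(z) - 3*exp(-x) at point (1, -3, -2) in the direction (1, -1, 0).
3*sqrt(2)*exp(-1)/2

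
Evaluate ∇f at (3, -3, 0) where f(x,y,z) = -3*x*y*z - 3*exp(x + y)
(-3, -3, 27)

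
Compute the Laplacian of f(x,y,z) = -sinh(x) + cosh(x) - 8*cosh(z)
-sinh(x) + cosh(x) - 8*cosh(z)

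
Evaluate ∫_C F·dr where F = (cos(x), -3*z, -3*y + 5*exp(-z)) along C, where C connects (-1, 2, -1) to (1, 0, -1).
-6 + 2*sin(1)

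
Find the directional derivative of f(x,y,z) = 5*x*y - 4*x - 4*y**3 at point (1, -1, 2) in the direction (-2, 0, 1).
18*sqrt(5)/5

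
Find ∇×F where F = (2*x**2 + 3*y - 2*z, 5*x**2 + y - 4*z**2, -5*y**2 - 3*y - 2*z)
(-10*y + 8*z - 3, -2, 10*x - 3)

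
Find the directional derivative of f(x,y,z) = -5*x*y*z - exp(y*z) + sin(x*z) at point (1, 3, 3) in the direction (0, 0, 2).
-3*exp(9) - 15 + cos(3)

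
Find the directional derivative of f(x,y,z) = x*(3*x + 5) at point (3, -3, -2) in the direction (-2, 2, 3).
-46*sqrt(17)/17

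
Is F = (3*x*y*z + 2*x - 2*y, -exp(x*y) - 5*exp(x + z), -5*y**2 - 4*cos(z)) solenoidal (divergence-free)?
No, ∇·F = -x*exp(x*y) + 3*y*z + 4*sin(z) + 2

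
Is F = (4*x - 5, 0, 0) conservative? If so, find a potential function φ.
Yes, F is conservative. φ = x*(2*x - 5)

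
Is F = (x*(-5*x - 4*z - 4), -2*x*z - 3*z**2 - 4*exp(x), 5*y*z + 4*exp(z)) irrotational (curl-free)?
No, ∇×F = (2*x + 11*z, -4*x, -2*z - 4*exp(x))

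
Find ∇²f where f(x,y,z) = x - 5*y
0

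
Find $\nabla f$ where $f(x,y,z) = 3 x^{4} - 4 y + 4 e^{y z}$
(12*x**3, 4*z*exp(y*z) - 4, 4*y*exp(y*z))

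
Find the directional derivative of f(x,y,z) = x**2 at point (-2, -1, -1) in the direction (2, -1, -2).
-8/3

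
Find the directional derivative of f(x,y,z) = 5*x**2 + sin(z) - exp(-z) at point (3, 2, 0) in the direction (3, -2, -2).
86*sqrt(17)/17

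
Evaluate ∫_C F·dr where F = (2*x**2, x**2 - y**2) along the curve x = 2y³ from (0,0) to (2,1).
39/7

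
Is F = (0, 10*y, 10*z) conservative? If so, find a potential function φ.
Yes, F is conservative. φ = 5*y**2 + 5*z**2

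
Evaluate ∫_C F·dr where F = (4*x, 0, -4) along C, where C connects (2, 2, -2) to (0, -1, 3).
-28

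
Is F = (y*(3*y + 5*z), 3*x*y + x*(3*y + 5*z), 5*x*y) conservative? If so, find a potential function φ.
Yes, F is conservative. φ = x*y*(3*y + 5*z)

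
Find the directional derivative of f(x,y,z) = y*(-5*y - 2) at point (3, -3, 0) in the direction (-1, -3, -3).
-84*sqrt(19)/19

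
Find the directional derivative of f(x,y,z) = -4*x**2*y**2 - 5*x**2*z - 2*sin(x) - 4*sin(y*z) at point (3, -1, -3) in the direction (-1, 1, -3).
sqrt(11)*(2*cos(3) + 141)/11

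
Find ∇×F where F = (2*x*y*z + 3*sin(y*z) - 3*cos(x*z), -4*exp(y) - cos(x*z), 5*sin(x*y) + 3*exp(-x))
(x*(-sin(x*z) + 5*cos(x*y)), 2*x*y + 3*x*sin(x*z) - 5*y*cos(x*y) + 3*y*cos(y*z) + 3*exp(-x), z*(-2*x + sin(x*z) - 3*cos(y*z)))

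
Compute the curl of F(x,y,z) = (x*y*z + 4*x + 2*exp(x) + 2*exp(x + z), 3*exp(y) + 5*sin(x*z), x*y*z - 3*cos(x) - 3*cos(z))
(x*(z - 5*cos(x*z)), x*y - y*z + 2*exp(x + z) - 3*sin(x), z*(-x + 5*cos(x*z)))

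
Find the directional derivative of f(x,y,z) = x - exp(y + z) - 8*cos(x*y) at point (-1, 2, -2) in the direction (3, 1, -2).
2*sqrt(14)*(1 - 10*sin(2))/7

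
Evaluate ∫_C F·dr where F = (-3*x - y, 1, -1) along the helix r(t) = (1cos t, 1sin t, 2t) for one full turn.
-3*pi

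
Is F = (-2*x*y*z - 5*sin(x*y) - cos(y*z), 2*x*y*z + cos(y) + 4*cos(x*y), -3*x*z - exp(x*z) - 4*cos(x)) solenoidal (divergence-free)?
No, ∇·F = 2*x*z - x*exp(x*z) - 4*x*sin(x*y) - 3*x - 2*y*z - 5*y*cos(x*y) - sin(y)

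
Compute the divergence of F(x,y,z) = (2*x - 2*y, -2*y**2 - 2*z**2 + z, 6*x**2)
2 - 4*y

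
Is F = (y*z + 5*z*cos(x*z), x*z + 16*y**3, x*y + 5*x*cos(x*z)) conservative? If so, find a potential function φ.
Yes, F is conservative. φ = x*y*z + 4*y**4 + 5*sin(x*z)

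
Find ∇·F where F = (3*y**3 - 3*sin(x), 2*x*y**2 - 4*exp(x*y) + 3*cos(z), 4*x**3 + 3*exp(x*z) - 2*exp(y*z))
4*x*y - 4*x*exp(x*y) + 3*x*exp(x*z) - 2*y*exp(y*z) - 3*cos(x)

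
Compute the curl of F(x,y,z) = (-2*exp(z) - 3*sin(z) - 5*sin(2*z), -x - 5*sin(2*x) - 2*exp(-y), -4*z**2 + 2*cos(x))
(0, -2*exp(z) + 2*sin(x) - 3*cos(z) - 10*cos(2*z), 20*sin(x)**2 - 11)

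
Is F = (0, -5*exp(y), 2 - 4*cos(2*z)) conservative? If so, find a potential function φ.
Yes, F is conservative. φ = 2*z - 5*exp(y) - 2*sin(2*z)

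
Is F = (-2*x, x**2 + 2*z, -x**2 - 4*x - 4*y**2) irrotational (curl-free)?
No, ∇×F = (-8*y - 2, 2*x + 4, 2*x)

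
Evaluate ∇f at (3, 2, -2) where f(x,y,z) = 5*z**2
(0, 0, -20)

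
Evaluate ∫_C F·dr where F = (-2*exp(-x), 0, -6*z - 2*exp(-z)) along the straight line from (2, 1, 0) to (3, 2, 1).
-5 - 2*exp(-2) + 2*exp(-3) + 2*exp(-1)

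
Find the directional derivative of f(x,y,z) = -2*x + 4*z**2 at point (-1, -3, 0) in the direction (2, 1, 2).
-4/3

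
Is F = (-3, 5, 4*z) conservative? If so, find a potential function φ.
Yes, F is conservative. φ = -3*x + 5*y + 2*z**2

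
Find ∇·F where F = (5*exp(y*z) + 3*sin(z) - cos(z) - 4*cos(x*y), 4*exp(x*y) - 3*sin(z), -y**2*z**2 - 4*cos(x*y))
4*x*exp(x*y) - 2*y**2*z + 4*y*sin(x*y)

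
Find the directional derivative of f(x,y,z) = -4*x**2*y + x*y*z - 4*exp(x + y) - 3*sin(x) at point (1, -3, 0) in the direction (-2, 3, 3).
sqrt(22)*(-69*exp(2) - 4 + 6*exp(2)*cos(1))*exp(-2)/22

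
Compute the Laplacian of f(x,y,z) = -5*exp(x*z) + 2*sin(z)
-5*x**2*exp(x*z) - 5*z**2*exp(x*z) - 2*sin(z)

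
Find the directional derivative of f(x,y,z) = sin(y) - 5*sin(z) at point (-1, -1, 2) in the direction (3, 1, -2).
sqrt(14)*(10*cos(2) + cos(1))/14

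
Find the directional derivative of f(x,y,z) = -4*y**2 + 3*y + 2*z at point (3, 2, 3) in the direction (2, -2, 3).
32*sqrt(17)/17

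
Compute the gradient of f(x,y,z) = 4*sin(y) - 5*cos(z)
(0, 4*cos(y), 5*sin(z))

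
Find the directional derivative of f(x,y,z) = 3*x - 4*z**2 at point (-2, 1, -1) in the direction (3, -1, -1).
sqrt(11)/11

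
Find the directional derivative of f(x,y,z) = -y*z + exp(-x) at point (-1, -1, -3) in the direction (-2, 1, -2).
1/3 + 2*E/3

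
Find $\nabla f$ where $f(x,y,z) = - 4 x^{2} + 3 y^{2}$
(-8*x, 6*y, 0)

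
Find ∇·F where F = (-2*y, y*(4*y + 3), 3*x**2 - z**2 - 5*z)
8*y - 2*z - 2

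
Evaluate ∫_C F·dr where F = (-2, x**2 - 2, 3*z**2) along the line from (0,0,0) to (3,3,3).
24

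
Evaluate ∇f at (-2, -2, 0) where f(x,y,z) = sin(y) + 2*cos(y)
(0, cos(2) + 2*sin(2), 0)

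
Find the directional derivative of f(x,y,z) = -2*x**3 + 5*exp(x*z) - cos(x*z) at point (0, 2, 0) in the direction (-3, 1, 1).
0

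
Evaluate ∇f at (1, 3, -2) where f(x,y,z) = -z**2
(0, 0, 4)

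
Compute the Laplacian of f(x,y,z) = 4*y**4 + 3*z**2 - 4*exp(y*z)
-4*y**2*exp(y*z) + 48*y**2 - 4*z**2*exp(y*z) + 6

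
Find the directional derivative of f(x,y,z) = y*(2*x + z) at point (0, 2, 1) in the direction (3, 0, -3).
sqrt(2)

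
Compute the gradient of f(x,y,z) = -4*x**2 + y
(-8*x, 1, 0)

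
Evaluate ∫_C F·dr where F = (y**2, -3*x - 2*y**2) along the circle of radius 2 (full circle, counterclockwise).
-12*pi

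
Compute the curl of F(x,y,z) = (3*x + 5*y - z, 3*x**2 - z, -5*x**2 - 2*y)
(-1, 10*x - 1, 6*x - 5)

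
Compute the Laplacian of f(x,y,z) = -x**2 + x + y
-2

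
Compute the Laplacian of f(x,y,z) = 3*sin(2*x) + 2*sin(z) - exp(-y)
-12*sin(2*x) - 2*sin(z) - exp(-y)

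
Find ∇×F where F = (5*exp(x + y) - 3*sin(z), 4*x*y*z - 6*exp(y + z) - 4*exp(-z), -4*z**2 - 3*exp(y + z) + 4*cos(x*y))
(-4*x*y - 4*x*sin(x*y) + 3*exp(y + z) - 4*exp(-z), 4*y*sin(x*y) - 3*cos(z), 4*y*z - 5*exp(x + y))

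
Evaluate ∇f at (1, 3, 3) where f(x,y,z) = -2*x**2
(-4, 0, 0)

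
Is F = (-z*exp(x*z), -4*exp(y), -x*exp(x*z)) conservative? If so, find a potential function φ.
Yes, F is conservative. φ = -4*exp(y) - exp(x*z)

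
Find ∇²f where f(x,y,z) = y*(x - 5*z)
0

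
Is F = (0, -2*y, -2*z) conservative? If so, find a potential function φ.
Yes, F is conservative. φ = -y**2 - z**2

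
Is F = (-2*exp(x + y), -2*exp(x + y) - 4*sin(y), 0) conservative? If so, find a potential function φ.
Yes, F is conservative. φ = -2*exp(x + y) + 4*cos(y)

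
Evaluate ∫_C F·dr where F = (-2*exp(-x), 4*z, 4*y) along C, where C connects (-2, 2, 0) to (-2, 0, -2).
0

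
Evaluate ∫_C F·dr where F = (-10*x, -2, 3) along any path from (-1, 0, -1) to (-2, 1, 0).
-14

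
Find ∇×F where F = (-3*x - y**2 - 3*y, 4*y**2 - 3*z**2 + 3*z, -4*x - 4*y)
(6*z - 7, 4, 2*y + 3)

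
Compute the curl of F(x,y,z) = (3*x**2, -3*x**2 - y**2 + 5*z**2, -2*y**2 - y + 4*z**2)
(-4*y - 10*z - 1, 0, -6*x)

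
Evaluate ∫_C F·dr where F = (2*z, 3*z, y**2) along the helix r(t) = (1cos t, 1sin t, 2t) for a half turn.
-12 - 3*pi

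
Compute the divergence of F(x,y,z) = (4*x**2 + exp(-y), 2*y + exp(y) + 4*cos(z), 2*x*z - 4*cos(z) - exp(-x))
10*x + exp(y) + 4*sin(z) + 2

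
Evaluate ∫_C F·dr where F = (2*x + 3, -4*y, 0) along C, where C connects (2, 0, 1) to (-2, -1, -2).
-14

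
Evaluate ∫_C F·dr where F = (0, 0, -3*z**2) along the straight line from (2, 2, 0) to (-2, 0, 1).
-1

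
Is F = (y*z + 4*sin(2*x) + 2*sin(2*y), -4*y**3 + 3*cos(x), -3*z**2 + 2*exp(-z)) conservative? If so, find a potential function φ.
No, ∇×F = (0, y, -z - 3*sin(x) - 4*cos(2*y)) ≠ 0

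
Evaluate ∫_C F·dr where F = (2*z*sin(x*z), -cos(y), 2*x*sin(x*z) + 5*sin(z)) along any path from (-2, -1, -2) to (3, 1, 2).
-2*cos(6) - 2*sin(1) + 2*cos(4)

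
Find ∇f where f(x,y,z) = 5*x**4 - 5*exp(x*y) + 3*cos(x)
(20*x**3 - 5*y*exp(x*y) - 3*sin(x), -5*x*exp(x*y), 0)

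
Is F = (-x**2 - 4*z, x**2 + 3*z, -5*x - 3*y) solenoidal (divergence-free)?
No, ∇·F = -2*x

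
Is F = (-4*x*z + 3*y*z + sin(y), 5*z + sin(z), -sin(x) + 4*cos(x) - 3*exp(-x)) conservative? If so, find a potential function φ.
No, ∇×F = (-cos(z) - 5, -4*x + 3*y + 4*sin(x) + cos(x) - 3*exp(-x), -3*z - cos(y)) ≠ 0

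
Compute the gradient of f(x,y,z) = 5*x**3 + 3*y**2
(15*x**2, 6*y, 0)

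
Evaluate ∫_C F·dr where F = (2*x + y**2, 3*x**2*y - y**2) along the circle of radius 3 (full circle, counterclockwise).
0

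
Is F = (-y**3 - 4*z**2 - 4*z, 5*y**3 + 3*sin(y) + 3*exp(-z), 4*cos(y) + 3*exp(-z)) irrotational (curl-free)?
No, ∇×F = (-4*sin(y) + 3*exp(-z), -8*z - 4, 3*y**2)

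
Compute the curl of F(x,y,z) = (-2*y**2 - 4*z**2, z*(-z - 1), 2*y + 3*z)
(2*z + 3, -8*z, 4*y)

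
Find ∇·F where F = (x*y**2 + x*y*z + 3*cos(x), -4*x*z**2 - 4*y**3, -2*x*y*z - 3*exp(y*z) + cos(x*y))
-2*x*y - 11*y**2 + y*z - 3*y*exp(y*z) - 3*sin(x)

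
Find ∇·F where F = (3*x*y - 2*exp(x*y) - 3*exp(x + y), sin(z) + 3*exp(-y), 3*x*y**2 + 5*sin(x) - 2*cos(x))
-2*y*exp(x*y) + 3*y - 3*exp(x + y) - 3*exp(-y)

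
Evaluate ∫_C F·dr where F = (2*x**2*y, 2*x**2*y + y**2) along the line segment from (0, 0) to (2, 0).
0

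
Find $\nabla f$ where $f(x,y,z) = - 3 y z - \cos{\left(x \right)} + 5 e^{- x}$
(sin(x) - 5*exp(-x), -3*z, -3*y)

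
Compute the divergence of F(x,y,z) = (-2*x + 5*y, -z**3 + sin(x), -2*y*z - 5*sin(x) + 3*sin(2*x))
-2*y - 2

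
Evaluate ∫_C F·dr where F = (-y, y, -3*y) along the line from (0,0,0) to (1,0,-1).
0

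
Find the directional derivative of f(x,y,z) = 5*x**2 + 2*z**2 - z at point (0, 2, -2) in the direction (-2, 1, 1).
-3*sqrt(6)/2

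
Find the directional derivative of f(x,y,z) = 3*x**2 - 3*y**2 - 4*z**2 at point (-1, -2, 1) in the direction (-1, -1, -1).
2*sqrt(3)/3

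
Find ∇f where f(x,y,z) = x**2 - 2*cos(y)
(2*x, 2*sin(y), 0)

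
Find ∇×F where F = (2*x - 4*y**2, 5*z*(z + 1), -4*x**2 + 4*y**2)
(8*y - 10*z - 5, 8*x, 8*y)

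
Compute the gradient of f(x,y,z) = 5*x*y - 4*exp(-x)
(5*y + 4*exp(-x), 5*x, 0)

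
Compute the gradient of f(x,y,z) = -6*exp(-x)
(6*exp(-x), 0, 0)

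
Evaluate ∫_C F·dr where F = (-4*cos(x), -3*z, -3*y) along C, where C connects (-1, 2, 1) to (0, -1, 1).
9 - 4*sin(1)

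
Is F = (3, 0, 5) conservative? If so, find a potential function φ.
Yes, F is conservative. φ = 3*x + 5*z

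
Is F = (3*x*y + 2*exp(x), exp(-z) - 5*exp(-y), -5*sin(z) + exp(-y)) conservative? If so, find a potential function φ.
No, ∇×F = (exp(-z) - exp(-y), 0, -3*x) ≠ 0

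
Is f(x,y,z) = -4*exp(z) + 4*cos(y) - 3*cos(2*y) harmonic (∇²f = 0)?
No, ∇²f = -4*exp(z) - 4*cos(y) + 12*cos(2*y)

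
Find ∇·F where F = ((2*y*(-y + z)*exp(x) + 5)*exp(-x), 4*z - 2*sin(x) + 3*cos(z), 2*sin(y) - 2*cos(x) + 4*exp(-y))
-5*exp(-x)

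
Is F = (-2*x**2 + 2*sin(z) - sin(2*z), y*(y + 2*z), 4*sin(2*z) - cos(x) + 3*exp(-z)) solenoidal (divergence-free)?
No, ∇·F = -4*x + 2*y + 2*z + 8*cos(2*z) - 3*exp(-z)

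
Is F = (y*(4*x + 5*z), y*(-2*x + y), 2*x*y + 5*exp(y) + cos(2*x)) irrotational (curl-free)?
No, ∇×F = (2*x + 5*exp(y), 3*y + 2*sin(2*x), -4*x - 2*y - 5*z)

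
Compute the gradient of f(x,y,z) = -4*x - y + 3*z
(-4, -1, 3)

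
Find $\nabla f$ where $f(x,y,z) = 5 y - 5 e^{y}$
(0, 5 - 5*exp(y), 0)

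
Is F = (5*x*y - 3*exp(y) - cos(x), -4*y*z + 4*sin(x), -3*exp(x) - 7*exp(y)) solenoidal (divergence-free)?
No, ∇·F = 5*y - 4*z + sin(x)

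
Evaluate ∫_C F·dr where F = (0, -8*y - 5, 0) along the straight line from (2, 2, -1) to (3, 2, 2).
0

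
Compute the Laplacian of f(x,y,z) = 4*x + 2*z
0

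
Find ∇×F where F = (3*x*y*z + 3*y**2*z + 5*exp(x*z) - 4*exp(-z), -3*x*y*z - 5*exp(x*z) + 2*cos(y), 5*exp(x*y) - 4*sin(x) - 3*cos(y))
(3*x*y + 5*x*exp(x*y) + 5*x*exp(x*z) + 3*sin(y), 3*x*y + 5*x*exp(x*z) + 3*y**2 - 5*y*exp(x*y) + 4*cos(x) + 4*exp(-z), z*(-3*x - 9*y - 5*exp(x*z)))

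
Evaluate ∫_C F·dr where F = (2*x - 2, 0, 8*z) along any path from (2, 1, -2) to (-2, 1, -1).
-4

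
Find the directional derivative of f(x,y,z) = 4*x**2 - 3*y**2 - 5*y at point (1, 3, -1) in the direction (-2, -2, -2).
5*sqrt(3)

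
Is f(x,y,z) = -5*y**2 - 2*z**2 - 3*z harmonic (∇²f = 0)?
No, ∇²f = -14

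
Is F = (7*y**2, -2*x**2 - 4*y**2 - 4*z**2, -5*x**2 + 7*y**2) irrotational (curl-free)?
No, ∇×F = (14*y + 8*z, 10*x, -4*x - 14*y)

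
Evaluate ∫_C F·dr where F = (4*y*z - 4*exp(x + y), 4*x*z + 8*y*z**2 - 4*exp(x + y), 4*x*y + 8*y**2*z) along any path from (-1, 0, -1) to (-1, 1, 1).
-4 + 4*exp(-1)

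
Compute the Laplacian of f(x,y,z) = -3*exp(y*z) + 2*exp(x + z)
-3*y**2*exp(y*z) - 3*z**2*exp(y*z) + 4*exp(x + z)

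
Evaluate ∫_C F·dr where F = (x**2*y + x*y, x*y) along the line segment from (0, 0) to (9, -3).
-2403/4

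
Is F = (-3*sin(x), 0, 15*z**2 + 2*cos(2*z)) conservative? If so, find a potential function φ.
Yes, F is conservative. φ = 5*z**3 + sin(2*z) + 3*cos(x)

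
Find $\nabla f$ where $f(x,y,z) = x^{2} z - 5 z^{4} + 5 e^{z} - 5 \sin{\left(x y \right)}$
(2*x*z - 5*y*cos(x*y), -5*x*cos(x*y), x**2 - 20*z**3 + 5*exp(z))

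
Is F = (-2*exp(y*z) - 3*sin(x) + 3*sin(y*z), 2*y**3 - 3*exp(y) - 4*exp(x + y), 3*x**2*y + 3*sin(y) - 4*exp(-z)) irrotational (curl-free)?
No, ∇×F = (3*x**2 + 3*cos(y), y*(-6*x - 2*exp(y*z) + 3*cos(y*z)), 2*z*exp(y*z) - 3*z*cos(y*z) - 4*exp(x + y))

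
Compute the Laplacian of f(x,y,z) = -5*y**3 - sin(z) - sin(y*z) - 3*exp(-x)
y**2*sin(y*z) - 30*y + z**2*sin(y*z) + sin(z) - 3*exp(-x)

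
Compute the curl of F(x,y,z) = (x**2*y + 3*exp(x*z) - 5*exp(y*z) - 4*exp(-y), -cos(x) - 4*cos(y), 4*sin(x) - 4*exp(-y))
(4*exp(-y), 3*x*exp(x*z) - 5*y*exp(y*z) - 4*cos(x), -x**2 + 5*z*exp(y*z) + sin(x) - 4*exp(-y))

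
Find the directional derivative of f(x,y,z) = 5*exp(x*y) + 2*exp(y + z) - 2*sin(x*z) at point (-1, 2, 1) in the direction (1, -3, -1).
sqrt(11)*(-8*exp(5) - 4*exp(2)*cos(1) + 25)*exp(-2)/11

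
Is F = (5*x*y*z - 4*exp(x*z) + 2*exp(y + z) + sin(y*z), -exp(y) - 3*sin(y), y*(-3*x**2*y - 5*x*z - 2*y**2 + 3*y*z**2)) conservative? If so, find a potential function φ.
No, ∇×F = (-6*x**2*y - 5*x*z - 6*y**2 + 6*y*z**2, 5*x*y - 4*x*exp(x*z) + y*(6*x*y + 5*z) + y*cos(y*z) + 2*exp(y + z), -5*x*z - z*cos(y*z) - 2*exp(y + z)) ≠ 0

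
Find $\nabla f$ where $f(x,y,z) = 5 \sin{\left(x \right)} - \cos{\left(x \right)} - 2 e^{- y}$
(sin(x) + 5*cos(x), 2*exp(-y), 0)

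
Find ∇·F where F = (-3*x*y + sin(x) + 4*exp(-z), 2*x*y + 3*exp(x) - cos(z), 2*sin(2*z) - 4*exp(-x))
2*x - 3*y + cos(x) + 4*cos(2*z)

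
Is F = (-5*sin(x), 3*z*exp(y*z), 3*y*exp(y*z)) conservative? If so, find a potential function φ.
Yes, F is conservative. φ = 3*exp(y*z) + 5*cos(x)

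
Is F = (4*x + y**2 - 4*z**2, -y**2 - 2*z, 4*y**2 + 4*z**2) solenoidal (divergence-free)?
No, ∇·F = -2*y + 8*z + 4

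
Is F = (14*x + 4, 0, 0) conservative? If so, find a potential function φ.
Yes, F is conservative. φ = x*(7*x + 4)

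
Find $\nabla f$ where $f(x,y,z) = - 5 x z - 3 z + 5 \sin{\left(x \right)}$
(-5*z + 5*cos(x), 0, -5*x - 3)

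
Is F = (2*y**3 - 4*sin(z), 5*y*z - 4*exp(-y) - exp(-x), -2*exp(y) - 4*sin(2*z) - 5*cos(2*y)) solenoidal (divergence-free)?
No, ∇·F = 5*z - 8*cos(2*z) + 4*exp(-y)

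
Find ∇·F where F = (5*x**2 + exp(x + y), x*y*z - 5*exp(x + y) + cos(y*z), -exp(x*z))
x*z - x*exp(x*z) + 10*x - z*sin(y*z) - 4*exp(x + y)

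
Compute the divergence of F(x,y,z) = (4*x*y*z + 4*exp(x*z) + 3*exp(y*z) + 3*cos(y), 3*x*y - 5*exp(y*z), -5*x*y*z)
-5*x*y + 3*x + 4*y*z + 4*z*exp(x*z) - 5*z*exp(y*z)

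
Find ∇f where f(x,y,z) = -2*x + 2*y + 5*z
(-2, 2, 5)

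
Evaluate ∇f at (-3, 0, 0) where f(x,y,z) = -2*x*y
(0, 6, 0)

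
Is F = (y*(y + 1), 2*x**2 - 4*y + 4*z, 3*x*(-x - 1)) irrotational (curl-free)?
No, ∇×F = (-4, 6*x + 3, 4*x - 2*y - 1)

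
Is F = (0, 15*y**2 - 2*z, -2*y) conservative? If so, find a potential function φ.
Yes, F is conservative. φ = y*(5*y**2 - 2*z)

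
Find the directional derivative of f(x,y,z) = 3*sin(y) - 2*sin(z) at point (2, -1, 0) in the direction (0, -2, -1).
2*sqrt(5)*(1 - 3*cos(1))/5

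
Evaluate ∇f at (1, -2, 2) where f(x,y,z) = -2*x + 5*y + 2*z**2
(-2, 5, 8)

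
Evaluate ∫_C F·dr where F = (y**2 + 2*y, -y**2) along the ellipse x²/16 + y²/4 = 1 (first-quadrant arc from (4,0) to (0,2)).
-40/3 - 4*pi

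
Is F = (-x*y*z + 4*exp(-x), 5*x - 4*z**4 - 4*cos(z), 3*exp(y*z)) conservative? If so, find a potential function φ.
No, ∇×F = (16*z**3 + 3*z*exp(y*z) - 4*sin(z), -x*y, x*z + 5) ≠ 0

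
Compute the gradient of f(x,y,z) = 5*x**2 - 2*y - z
(10*x, -2, -1)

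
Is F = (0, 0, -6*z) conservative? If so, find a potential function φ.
Yes, F is conservative. φ = -3*z**2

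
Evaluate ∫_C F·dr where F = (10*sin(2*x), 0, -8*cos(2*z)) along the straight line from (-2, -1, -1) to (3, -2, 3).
-5*cos(6) - 4*sin(2) + 5*cos(4) - 4*sin(6)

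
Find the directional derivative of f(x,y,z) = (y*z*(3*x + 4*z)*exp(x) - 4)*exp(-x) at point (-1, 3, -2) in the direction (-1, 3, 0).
2*sqrt(10)*(21 - E)/5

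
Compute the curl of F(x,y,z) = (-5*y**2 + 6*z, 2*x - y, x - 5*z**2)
(0, 5, 10*y + 2)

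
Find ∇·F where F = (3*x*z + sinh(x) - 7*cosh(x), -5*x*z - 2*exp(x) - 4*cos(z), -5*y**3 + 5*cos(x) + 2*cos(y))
3*z - 7*sinh(x) + cosh(x)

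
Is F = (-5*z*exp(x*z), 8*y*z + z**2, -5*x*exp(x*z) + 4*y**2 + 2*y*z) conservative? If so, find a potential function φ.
Yes, F is conservative. φ = 4*y**2*z + y*z**2 - 5*exp(x*z)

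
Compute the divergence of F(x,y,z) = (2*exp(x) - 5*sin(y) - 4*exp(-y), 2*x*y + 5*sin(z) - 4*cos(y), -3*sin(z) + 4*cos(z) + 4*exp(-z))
2*x + 2*exp(x) + 4*sin(y) - 4*sin(z) - 3*cos(z) - 4*exp(-z)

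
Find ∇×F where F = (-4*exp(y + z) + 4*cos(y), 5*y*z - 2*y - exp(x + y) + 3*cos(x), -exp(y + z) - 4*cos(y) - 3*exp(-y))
(-5*y - exp(y + z) + 4*sin(y) + 3*exp(-y), -4*exp(y + z), -exp(x + y) + 4*exp(y + z) - 3*sin(x) + 4*sin(y))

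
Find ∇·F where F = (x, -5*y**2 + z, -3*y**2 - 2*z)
-10*y - 1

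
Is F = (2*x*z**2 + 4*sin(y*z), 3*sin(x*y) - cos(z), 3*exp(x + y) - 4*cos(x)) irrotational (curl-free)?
No, ∇×F = (3*exp(x + y) - sin(z), 4*x*z + 4*y*cos(y*z) - 3*exp(x + y) - 4*sin(x), 3*y*cos(x*y) - 4*z*cos(y*z))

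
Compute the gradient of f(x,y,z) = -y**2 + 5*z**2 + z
(0, -2*y, 10*z + 1)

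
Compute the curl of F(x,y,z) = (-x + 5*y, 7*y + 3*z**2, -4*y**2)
(-8*y - 6*z, 0, -5)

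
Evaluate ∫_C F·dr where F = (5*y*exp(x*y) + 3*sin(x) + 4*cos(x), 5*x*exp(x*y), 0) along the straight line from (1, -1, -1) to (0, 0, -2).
-4*sin(1) - 5*exp(-1) + 3*cos(1) + 2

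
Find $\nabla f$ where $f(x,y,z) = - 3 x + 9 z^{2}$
(-3, 0, 18*z)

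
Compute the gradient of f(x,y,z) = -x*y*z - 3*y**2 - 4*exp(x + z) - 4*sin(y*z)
(-y*z - 4*exp(x + z), -x*z - 6*y - 4*z*cos(y*z), -x*y - 4*y*cos(y*z) - 4*exp(x + z))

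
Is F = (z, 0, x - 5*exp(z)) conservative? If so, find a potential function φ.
Yes, F is conservative. φ = x*z - 5*exp(z)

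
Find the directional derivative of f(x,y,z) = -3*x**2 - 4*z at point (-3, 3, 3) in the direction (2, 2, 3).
24*sqrt(17)/17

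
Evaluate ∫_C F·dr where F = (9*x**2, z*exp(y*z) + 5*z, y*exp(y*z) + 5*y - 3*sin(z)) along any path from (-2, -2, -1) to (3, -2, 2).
-exp(2) - 3*cos(1) + 3*cos(2) + exp(-4) + 75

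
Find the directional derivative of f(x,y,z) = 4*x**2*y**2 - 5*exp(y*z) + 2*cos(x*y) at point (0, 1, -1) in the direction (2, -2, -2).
0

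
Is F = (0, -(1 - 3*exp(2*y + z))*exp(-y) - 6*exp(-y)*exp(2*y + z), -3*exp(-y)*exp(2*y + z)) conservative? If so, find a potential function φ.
Yes, F is conservative. φ = (1 - 3*exp(2*y + z))*exp(-y)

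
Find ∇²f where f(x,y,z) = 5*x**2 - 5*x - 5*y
10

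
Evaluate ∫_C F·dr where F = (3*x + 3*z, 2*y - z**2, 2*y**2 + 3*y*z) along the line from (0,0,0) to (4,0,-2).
12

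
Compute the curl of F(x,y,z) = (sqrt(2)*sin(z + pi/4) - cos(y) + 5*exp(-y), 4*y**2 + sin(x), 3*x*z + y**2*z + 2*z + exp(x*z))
(2*y*z, -z*exp(x*z) - 3*z + sqrt(2)*cos(z + pi/4), -sin(y) + cos(x) + 5*exp(-y))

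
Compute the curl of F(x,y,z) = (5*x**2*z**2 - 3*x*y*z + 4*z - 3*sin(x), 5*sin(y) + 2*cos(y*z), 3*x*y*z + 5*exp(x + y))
(3*x*z + 2*y*sin(y*z) + 5*exp(x + y), 10*x**2*z - 3*x*y - 3*y*z - 5*exp(x + y) + 4, 3*x*z)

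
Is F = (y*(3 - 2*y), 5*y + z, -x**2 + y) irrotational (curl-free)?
No, ∇×F = (0, 2*x, 4*y - 3)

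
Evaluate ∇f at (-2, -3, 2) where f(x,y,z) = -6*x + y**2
(-6, -6, 0)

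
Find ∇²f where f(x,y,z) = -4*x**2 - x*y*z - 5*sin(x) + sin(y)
5*sin(x) - sin(y) - 8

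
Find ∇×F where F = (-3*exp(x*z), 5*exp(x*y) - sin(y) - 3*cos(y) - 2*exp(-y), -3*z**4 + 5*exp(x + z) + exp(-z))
(0, -3*x*exp(x*z) - 5*exp(x + z), 5*y*exp(x*y))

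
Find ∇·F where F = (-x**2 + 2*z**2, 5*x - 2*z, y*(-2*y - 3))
-2*x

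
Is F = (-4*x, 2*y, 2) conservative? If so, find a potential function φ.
Yes, F is conservative. φ = -2*x**2 + y**2 + 2*z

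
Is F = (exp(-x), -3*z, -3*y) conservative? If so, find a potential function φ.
Yes, F is conservative. φ = -3*y*z - exp(-x)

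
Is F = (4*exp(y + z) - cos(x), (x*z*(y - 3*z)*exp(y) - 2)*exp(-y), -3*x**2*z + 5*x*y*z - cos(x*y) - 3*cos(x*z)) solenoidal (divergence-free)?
No, ∇·F = -3*x**2 + 5*x*y + x*z + 3*x*sin(x*z) + sin(x) + 2*exp(-y)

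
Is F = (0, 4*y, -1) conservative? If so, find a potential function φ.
Yes, F is conservative. φ = 2*y**2 - z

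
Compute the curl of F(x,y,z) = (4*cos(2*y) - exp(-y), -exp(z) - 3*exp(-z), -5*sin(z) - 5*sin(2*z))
(exp(z) - 3*exp(-z), 0, 8*sin(2*y) - exp(-y))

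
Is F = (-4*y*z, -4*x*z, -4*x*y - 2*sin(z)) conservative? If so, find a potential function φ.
Yes, F is conservative. φ = -4*x*y*z + 2*cos(z)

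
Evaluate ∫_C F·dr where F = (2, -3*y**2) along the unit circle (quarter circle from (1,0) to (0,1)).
-3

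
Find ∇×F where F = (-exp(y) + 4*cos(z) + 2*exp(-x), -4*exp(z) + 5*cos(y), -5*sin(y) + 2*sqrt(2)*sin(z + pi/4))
(4*exp(z) - 5*cos(y), -4*sin(z), exp(y))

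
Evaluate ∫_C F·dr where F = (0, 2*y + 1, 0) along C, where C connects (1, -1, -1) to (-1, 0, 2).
0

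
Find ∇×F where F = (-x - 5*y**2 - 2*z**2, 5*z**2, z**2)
(-10*z, -4*z, 10*y)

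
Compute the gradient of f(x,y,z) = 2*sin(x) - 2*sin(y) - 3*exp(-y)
(2*cos(x), -2*cos(y) + 3*exp(-y), 0)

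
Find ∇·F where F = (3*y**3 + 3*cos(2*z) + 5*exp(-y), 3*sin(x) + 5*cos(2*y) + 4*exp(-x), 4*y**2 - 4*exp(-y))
-10*sin(2*y)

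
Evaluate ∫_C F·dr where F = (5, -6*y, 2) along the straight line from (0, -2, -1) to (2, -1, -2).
17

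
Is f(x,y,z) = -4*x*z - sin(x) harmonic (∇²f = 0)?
No, ∇²f = sin(x)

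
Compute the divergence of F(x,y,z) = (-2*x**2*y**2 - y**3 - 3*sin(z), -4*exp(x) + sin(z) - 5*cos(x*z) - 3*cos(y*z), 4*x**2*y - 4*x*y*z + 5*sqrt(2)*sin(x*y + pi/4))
-4*x*y**2 - 4*x*y + 3*z*sin(y*z)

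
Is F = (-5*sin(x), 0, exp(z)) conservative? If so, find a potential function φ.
Yes, F is conservative. φ = exp(z) + 5*cos(x)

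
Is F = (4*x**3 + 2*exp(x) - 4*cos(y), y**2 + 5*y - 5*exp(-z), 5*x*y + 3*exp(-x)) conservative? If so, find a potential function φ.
No, ∇×F = (5*x - 5*exp(-z), -5*y + 3*exp(-x), -4*sin(y)) ≠ 0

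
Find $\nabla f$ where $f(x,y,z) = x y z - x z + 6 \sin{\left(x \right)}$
(y*z - z + 6*cos(x), x*z, x*(y - 1))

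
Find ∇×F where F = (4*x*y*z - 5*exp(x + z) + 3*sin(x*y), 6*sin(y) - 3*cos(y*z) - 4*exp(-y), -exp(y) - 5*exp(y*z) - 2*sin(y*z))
(-3*y*sin(y*z) - 5*z*exp(y*z) - 2*z*cos(y*z) - exp(y), 4*x*y - 5*exp(x + z), -x*(4*z + 3*cos(x*y)))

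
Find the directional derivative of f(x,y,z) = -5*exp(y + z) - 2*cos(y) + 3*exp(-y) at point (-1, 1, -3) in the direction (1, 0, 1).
-5*sqrt(2)*exp(-2)/2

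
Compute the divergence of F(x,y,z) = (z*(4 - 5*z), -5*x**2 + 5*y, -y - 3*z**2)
5 - 6*z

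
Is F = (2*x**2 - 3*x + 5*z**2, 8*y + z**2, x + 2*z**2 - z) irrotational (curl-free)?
No, ∇×F = (-2*z, 10*z - 1, 0)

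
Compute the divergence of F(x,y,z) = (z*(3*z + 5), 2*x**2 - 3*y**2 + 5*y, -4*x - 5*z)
-6*y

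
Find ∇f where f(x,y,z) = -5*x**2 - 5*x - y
(-10*x - 5, -1, 0)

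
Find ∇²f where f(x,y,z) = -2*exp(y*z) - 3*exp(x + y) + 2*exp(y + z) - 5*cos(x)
-2*y**2*exp(y*z) - 2*z**2*exp(y*z) - 6*exp(x + y) + 4*exp(y + z) + 5*cos(x)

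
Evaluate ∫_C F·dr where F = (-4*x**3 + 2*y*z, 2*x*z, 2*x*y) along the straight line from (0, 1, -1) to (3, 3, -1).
-99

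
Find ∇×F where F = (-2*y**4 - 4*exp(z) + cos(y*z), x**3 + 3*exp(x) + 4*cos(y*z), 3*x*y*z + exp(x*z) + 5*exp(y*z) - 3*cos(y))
(3*x*z + 4*y*sin(y*z) + 5*z*exp(y*z) + 3*sin(y), -3*y*z - y*sin(y*z) - z*exp(x*z) - 4*exp(z), 3*x**2 + 8*y**3 + z*sin(y*z) + 3*exp(x))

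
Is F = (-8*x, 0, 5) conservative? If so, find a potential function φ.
Yes, F is conservative. φ = -4*x**2 + 5*z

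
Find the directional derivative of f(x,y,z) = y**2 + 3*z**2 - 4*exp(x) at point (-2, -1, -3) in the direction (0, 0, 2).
-18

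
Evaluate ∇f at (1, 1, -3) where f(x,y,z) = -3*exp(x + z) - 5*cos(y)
(-3*exp(-2), 5*sin(1), -3*exp(-2))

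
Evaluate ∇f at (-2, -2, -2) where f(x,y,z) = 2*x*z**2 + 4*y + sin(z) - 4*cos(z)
(8, 4, -4*sin(2) + cos(2) + 16)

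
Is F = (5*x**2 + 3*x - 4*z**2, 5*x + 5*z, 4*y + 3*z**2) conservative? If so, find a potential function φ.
No, ∇×F = (-1, -8*z, 5) ≠ 0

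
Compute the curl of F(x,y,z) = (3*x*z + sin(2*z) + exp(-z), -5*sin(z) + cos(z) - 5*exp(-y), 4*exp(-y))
(sin(z) + 5*cos(z) - 4*exp(-y), 3*x + 2*cos(2*z) - exp(-z), 0)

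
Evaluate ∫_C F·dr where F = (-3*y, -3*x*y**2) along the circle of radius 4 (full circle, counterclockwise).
-144*pi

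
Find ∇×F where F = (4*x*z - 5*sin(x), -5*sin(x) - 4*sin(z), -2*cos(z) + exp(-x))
(4*cos(z), 4*x + exp(-x), -5*cos(x))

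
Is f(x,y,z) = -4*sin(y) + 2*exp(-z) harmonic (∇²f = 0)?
No, ∇²f = 4*sin(y) + 2*exp(-z)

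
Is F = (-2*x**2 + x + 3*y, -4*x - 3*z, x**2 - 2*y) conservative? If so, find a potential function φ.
No, ∇×F = (1, -2*x, -7) ≠ 0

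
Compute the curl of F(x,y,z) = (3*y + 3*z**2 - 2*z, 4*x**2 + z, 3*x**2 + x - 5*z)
(-1, -6*x + 6*z - 3, 8*x - 3)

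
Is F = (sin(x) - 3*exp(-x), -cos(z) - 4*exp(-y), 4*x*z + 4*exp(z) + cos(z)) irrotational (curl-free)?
No, ∇×F = (-sin(z), -4*z, 0)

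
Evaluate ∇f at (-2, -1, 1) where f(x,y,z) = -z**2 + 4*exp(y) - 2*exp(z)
(0, 4*exp(-1), -2*E - 2)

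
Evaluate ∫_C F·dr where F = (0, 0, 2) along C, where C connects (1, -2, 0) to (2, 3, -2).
-4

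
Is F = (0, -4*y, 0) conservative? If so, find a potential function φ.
Yes, F is conservative. φ = -2*y**2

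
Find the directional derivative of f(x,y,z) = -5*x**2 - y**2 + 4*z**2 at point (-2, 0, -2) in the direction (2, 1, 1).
4*sqrt(6)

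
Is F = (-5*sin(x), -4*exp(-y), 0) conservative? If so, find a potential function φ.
Yes, F is conservative. φ = 5*cos(x) + 4*exp(-y)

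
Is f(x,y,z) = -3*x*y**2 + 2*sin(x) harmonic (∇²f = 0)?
No, ∇²f = -6*x - 2*sin(x)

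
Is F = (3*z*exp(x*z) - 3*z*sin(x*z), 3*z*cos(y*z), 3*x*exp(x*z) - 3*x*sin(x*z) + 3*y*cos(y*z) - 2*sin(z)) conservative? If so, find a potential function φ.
Yes, F is conservative. φ = 3*exp(x*z) + 3*sin(y*z) + 2*cos(z) + 3*cos(x*z)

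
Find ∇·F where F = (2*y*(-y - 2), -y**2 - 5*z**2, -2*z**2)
-2*y - 4*z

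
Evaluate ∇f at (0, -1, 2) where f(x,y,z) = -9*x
(-9, 0, 0)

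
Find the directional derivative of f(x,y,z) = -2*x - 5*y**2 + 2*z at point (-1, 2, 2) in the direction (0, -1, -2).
16*sqrt(5)/5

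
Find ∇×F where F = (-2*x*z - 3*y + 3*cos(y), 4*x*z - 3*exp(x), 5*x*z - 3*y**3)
(-4*x - 9*y**2, -2*x - 5*z, 4*z - 3*exp(x) + 3*sin(y) + 3)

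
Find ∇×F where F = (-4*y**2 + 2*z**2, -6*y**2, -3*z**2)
(0, 4*z, 8*y)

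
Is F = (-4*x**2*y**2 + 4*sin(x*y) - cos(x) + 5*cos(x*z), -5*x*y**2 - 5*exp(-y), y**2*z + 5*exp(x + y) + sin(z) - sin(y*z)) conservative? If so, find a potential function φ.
No, ∇×F = (2*y*z - z*cos(y*z) + 5*exp(x + y), -5*x*sin(x*z) - 5*exp(x + y), 8*x**2*y - 4*x*cos(x*y) - 5*y**2) ≠ 0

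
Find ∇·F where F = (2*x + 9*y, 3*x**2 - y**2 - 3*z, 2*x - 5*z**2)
-2*y - 10*z + 2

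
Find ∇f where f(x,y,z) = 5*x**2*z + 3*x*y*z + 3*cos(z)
(z*(10*x + 3*y), 3*x*z, 5*x**2 + 3*x*y - 3*sin(z))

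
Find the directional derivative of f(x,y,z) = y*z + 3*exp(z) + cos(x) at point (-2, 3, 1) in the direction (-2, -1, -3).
-sqrt(14)*(2*sin(2) + 10 + 9*E)/14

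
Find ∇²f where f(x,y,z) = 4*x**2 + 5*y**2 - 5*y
18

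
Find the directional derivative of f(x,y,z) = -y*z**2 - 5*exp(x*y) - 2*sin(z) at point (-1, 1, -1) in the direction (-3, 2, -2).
sqrt(17)*(-6*E + 4*E*cos(1) + 25)*exp(-1)/17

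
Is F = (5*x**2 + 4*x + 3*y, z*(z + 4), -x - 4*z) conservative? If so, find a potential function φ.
No, ∇×F = (-2*z - 4, 1, -3) ≠ 0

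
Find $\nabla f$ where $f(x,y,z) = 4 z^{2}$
(0, 0, 8*z)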